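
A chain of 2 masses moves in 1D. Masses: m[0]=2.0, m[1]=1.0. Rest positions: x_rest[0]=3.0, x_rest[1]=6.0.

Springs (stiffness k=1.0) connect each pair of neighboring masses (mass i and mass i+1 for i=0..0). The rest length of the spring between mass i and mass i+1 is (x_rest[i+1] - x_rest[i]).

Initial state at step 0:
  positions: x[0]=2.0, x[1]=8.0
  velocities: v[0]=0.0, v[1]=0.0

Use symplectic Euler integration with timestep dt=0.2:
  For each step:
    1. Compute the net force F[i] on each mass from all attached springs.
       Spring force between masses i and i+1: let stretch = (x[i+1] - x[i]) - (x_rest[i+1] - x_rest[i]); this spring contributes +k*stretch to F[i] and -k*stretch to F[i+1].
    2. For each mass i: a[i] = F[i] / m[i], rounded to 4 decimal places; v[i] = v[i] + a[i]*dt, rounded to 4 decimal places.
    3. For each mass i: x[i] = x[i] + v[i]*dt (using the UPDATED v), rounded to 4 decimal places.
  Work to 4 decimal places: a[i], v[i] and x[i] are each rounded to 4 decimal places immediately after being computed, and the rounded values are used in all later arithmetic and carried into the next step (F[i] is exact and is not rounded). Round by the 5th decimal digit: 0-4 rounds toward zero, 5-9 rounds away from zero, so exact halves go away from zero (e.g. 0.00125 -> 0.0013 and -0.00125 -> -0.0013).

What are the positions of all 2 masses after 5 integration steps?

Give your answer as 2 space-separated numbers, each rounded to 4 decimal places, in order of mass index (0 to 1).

Step 0: x=[2.0000 8.0000] v=[0.0000 0.0000]
Step 1: x=[2.0600 7.8800] v=[0.3000 -0.6000]
Step 2: x=[2.1764 7.6472] v=[0.5820 -1.1640]
Step 3: x=[2.3422 7.3156] v=[0.8291 -1.6582]
Step 4: x=[2.5475 6.9050] v=[1.0264 -2.0529]
Step 5: x=[2.7799 6.4401] v=[1.1622 -2.3244]

Answer: 2.7799 6.4401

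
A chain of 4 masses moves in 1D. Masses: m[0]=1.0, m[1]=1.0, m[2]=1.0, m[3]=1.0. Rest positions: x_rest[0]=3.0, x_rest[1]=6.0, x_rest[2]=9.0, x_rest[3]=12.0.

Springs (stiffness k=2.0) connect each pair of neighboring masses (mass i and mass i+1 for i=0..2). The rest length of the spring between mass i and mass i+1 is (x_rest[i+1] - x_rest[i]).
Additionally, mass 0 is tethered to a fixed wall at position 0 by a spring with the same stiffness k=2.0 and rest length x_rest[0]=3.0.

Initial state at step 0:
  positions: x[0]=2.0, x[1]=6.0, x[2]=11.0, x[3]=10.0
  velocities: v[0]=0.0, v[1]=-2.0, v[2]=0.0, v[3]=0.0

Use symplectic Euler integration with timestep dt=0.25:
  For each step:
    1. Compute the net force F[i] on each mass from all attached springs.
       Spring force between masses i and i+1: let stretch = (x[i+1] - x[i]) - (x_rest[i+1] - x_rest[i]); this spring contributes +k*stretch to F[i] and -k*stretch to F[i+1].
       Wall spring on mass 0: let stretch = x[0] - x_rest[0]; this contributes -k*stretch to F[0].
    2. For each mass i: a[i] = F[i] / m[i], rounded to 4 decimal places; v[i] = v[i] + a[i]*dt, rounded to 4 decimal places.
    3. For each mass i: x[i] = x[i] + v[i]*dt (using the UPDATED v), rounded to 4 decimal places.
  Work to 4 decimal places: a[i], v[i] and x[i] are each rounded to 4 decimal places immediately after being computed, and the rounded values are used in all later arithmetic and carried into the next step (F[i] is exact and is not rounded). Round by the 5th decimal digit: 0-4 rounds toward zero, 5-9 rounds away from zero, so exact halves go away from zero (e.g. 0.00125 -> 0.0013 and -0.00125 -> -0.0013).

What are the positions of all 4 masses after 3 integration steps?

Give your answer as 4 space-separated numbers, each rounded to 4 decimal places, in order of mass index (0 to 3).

Answer: 3.0469 5.2852 7.5117 12.2637

Derivation:
Step 0: x=[2.0000 6.0000 11.0000 10.0000] v=[0.0000 -2.0000 0.0000 0.0000]
Step 1: x=[2.2500 5.6250 10.2500 10.5000] v=[1.0000 -1.5000 -3.0000 2.0000]
Step 2: x=[2.6406 5.4063 8.9531 11.3438] v=[1.5625 -0.8750 -5.1875 3.3750]
Step 3: x=[3.0469 5.2852 7.5117 12.2637] v=[1.6251 -0.4845 -5.7656 3.6797]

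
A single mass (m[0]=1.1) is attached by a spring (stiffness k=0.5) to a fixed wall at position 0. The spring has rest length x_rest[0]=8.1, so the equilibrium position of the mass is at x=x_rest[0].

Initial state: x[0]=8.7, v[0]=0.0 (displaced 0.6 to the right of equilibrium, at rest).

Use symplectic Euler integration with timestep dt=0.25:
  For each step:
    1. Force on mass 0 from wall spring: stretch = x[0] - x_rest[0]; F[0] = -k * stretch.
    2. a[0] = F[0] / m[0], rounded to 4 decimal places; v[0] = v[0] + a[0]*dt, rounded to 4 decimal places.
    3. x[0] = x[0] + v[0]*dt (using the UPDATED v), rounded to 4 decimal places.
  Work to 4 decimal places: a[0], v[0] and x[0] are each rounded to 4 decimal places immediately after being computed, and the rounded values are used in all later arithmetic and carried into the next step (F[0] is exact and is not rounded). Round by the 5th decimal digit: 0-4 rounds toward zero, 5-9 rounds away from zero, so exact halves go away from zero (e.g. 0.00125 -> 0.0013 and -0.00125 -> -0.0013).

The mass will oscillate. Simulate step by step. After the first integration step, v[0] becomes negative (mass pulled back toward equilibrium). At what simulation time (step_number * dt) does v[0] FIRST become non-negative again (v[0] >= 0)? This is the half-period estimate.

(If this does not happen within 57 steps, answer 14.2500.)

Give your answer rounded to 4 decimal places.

Step 0: x=[8.7000] v=[0.0000]
Step 1: x=[8.6830] v=[-0.0682]
Step 2: x=[8.6494] v=[-0.1345]
Step 3: x=[8.6002] v=[-0.1969]
Step 4: x=[8.5368] v=[-0.2538]
Step 5: x=[8.4610] v=[-0.3034]
Step 6: x=[8.3749] v=[-0.3444]
Step 7: x=[8.2810] v=[-0.3757]
Step 8: x=[8.1819] v=[-0.3963]
Step 9: x=[8.0805] v=[-0.4056]
Step 10: x=[7.9797] v=[-0.4034]
Step 11: x=[7.8823] v=[-0.3897]
Step 12: x=[7.7911] v=[-0.3650]
Step 13: x=[7.7086] v=[-0.3299]
Step 14: x=[7.6373] v=[-0.2854]
Step 15: x=[7.5791] v=[-0.2328]
Step 16: x=[7.5357] v=[-0.1736]
Step 17: x=[7.5083] v=[-0.1095]
Step 18: x=[7.4977] v=[-0.0423]
Step 19: x=[7.5043] v=[0.0262]
First v>=0 after going negative at step 19, time=4.7500

Answer: 4.7500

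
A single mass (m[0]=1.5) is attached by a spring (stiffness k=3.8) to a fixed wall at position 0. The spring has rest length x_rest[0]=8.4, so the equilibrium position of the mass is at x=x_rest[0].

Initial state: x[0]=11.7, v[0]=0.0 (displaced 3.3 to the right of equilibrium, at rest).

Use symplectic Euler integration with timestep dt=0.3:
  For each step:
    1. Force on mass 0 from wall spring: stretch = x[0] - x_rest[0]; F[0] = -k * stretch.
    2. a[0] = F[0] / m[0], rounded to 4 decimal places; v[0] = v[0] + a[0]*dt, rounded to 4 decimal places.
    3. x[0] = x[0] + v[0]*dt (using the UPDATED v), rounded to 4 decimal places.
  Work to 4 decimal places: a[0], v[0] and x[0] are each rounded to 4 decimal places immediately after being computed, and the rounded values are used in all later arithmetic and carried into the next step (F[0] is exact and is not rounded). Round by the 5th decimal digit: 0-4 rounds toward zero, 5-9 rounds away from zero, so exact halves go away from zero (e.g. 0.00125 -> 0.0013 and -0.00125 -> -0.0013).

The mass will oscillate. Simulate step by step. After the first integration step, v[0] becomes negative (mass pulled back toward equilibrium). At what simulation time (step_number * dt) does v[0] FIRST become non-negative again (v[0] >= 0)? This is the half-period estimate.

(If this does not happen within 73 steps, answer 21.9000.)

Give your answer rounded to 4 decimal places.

Answer: 2.1000

Derivation:
Step 0: x=[11.7000] v=[0.0000]
Step 1: x=[10.9476] v=[-2.5080]
Step 2: x=[9.6143] v=[-4.4442]
Step 3: x=[8.0042] v=[-5.3671]
Step 4: x=[6.4843] v=[-5.0663]
Step 5: x=[5.4012] v=[-3.6104]
Step 6: x=[5.0018] v=[-1.3313]
Step 7: x=[5.3772] v=[1.2513]
First v>=0 after going negative at step 7, time=2.1000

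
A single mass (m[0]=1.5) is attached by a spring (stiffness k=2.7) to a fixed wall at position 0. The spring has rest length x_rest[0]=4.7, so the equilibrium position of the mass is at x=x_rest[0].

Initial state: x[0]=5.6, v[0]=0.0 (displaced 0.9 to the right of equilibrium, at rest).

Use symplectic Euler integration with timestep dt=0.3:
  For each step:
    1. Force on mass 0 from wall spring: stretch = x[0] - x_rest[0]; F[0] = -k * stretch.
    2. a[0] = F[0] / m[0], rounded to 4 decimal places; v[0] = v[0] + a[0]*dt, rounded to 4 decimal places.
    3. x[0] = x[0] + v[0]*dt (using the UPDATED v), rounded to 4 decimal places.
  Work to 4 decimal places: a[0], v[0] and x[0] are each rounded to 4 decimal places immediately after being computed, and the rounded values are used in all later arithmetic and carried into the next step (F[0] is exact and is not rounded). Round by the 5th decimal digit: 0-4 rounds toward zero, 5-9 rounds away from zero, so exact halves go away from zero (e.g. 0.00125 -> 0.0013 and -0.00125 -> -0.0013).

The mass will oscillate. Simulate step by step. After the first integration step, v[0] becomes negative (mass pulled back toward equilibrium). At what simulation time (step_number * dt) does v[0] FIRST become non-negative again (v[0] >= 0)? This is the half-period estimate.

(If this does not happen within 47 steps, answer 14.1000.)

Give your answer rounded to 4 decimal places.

Answer: 2.4000

Derivation:
Step 0: x=[5.6000] v=[0.0000]
Step 1: x=[5.4542] v=[-0.4860]
Step 2: x=[5.1862] v=[-0.8933]
Step 3: x=[4.8394] v=[-1.1559]
Step 4: x=[4.4700] v=[-1.2312]
Step 5: x=[4.1379] v=[-1.1070]
Step 6: x=[3.8969] v=[-0.8035]
Step 7: x=[3.7860] v=[-0.3698]
Step 8: x=[3.8231] v=[0.1238]
First v>=0 after going negative at step 8, time=2.4000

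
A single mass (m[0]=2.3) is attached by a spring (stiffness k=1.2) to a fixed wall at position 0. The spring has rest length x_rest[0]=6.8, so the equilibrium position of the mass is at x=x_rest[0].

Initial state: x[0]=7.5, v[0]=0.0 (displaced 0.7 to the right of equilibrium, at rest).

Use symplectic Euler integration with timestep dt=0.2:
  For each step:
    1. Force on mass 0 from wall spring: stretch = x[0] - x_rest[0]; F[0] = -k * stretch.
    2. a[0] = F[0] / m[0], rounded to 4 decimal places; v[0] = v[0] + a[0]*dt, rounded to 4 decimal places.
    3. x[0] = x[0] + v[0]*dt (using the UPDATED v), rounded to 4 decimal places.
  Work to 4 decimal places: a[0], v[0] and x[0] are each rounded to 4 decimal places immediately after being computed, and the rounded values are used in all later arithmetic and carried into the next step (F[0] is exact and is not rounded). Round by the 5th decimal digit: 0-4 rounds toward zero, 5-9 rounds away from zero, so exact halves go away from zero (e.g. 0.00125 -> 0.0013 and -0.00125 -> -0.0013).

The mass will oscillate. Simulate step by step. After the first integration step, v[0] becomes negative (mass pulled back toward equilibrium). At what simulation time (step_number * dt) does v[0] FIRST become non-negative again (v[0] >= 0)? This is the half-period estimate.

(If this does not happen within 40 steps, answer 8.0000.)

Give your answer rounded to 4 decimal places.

Answer: 4.4000

Derivation:
Step 0: x=[7.5000] v=[0.0000]
Step 1: x=[7.4854] v=[-0.0730]
Step 2: x=[7.4565] v=[-0.1445]
Step 3: x=[7.4139] v=[-0.2130]
Step 4: x=[7.3585] v=[-0.2771]
Step 5: x=[7.2914] v=[-0.3354]
Step 6: x=[7.2141] v=[-0.3867]
Step 7: x=[7.1281] v=[-0.4299]
Step 8: x=[7.0353] v=[-0.4641]
Step 9: x=[6.9376] v=[-0.4887]
Step 10: x=[6.8370] v=[-0.5031]
Step 11: x=[6.7356] v=[-0.5070]
Step 12: x=[6.6355] v=[-0.5003]
Step 13: x=[6.5389] v=[-0.4831]
Step 14: x=[6.4477] v=[-0.4559]
Step 15: x=[6.3639] v=[-0.4191]
Step 16: x=[6.2892] v=[-0.3736]
Step 17: x=[6.2251] v=[-0.3203]
Step 18: x=[6.1730] v=[-0.2603]
Step 19: x=[6.1340] v=[-0.1949]
Step 20: x=[6.1089] v=[-0.1254]
Step 21: x=[6.0982] v=[-0.0533]
Step 22: x=[6.1022] v=[0.0199]
First v>=0 after going negative at step 22, time=4.4000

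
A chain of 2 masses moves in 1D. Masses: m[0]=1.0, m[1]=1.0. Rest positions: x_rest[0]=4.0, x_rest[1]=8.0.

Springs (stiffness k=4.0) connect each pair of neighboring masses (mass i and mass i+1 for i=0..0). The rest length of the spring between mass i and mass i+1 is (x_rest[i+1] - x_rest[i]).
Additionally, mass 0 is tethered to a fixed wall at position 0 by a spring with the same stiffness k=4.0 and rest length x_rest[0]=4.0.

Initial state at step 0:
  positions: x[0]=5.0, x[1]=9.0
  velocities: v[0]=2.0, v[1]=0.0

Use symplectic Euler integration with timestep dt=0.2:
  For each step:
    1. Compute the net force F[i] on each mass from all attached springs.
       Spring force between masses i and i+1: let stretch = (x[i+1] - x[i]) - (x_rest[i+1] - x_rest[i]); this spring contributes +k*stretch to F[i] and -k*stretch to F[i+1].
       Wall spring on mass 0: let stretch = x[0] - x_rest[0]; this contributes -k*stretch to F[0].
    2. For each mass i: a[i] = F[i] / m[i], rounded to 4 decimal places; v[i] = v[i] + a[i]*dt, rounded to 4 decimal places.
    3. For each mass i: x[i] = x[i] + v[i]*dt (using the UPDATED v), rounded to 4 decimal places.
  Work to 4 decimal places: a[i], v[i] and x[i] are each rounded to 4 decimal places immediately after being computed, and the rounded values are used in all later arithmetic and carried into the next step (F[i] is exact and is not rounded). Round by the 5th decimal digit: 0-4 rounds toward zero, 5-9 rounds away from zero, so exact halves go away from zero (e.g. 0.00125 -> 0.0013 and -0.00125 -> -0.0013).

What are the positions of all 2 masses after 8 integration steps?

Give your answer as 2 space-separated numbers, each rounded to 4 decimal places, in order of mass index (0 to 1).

Answer: 3.8671 8.1729

Derivation:
Step 0: x=[5.0000 9.0000] v=[2.0000 0.0000]
Step 1: x=[5.2400 9.0000] v=[1.2000 0.0000]
Step 2: x=[5.2432 9.0384] v=[0.0160 0.1920]
Step 3: x=[5.0147 9.1096] v=[-1.1424 0.3558]
Step 4: x=[4.6391 9.1656] v=[-1.8782 0.2799]
Step 5: x=[4.2454 9.1373] v=[-1.9683 -0.1413]
Step 6: x=[3.9552 8.9663] v=[-1.4511 -0.8548]
Step 7: x=[3.8339 8.6336] v=[-0.6064 -1.6637]
Step 8: x=[3.8671 8.1729] v=[0.1662 -2.3035]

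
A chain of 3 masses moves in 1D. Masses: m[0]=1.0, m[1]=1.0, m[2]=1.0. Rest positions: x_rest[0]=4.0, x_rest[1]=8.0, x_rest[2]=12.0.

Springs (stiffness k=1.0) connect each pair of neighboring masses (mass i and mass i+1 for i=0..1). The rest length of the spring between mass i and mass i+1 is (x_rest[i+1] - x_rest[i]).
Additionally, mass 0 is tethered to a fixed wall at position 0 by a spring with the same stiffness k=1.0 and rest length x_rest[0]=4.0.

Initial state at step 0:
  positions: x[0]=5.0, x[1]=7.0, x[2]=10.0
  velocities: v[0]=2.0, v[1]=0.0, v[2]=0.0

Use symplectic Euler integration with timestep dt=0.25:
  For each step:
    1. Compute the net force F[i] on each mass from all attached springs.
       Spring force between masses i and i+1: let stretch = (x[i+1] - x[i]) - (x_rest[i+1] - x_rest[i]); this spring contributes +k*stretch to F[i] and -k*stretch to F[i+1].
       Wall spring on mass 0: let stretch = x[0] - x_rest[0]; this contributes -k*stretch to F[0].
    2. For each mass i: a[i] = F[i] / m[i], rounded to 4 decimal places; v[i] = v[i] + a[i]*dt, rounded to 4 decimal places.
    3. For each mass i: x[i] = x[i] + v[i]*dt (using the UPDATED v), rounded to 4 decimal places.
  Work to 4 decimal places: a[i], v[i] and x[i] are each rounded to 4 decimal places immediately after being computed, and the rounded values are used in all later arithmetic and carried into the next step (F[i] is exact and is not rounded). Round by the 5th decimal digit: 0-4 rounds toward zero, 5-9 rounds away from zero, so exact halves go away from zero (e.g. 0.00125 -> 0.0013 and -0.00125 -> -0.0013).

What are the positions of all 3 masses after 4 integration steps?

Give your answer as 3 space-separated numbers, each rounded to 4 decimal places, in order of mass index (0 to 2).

Step 0: x=[5.0000 7.0000 10.0000] v=[2.0000 0.0000 0.0000]
Step 1: x=[5.3125 7.0625 10.0625] v=[1.2500 0.2500 0.2500]
Step 2: x=[5.4024 7.2031 10.1875] v=[0.3594 0.5625 0.5000]
Step 3: x=[5.2672 7.4177 10.3760] v=[-0.5410 0.8584 0.7539]
Step 4: x=[4.9372 7.6828 10.6296] v=[-1.3202 1.0604 1.0143]

Answer: 4.9372 7.6828 10.6296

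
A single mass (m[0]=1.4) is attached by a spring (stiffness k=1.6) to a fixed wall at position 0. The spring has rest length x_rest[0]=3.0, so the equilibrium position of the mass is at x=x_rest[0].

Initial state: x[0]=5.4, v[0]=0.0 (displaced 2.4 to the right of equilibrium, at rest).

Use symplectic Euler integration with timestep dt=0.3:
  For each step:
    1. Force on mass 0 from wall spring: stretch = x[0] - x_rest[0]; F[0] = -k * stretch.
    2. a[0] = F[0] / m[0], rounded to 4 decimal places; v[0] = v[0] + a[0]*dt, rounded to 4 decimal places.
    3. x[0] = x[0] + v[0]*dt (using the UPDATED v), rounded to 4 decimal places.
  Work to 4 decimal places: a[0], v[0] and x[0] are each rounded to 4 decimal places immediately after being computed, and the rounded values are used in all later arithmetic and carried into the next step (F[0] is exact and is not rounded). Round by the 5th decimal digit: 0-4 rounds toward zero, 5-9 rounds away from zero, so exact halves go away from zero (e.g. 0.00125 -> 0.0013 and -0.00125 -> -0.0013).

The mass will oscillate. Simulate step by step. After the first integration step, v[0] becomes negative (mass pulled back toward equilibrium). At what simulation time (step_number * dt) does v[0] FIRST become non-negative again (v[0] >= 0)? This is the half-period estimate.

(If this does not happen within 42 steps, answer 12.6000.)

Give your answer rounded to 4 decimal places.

Answer: 3.0000

Derivation:
Step 0: x=[5.4000] v=[0.0000]
Step 1: x=[5.1531] v=[-0.8229]
Step 2: x=[4.6848] v=[-1.5611]
Step 3: x=[4.0432] v=[-2.1388]
Step 4: x=[3.2943] v=[-2.4965]
Step 5: x=[2.5151] v=[-2.5974]
Step 6: x=[1.7858] v=[-2.4311]
Step 7: x=[1.1814] v=[-2.0148]
Step 8: x=[0.7640] v=[-1.3913]
Step 9: x=[0.5766] v=[-0.6247]
Step 10: x=[0.6385] v=[0.2062]
First v>=0 after going negative at step 10, time=3.0000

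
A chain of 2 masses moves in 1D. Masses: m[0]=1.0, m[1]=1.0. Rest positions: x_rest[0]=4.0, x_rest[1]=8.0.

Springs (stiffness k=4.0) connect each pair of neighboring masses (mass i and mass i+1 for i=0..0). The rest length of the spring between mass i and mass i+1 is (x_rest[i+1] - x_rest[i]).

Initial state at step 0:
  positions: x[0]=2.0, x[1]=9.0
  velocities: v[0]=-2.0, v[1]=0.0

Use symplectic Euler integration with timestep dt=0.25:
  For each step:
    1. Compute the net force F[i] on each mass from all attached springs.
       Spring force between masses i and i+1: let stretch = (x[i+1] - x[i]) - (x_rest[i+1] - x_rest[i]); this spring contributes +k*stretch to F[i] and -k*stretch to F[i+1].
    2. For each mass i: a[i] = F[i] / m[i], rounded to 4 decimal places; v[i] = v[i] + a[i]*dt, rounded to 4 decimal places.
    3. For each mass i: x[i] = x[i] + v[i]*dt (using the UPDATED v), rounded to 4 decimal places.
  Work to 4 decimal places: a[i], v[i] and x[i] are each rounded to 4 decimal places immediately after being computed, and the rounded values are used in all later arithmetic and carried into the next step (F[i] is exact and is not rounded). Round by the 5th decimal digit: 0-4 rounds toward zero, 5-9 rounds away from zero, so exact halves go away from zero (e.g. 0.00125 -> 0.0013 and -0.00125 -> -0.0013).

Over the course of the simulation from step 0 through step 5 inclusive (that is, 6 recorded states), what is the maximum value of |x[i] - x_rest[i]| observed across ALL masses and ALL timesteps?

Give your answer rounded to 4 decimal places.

Answer: 3.0000

Derivation:
Step 0: x=[2.0000 9.0000] v=[-2.0000 0.0000]
Step 1: x=[2.2500 8.2500] v=[1.0000 -3.0000]
Step 2: x=[3.0000 7.0000] v=[3.0000 -5.0000]
Step 3: x=[3.7500 5.7500] v=[3.0000 -5.0000]
Step 4: x=[4.0000 5.0000] v=[1.0000 -3.0000]
Step 5: x=[3.5000 5.0000] v=[-2.0000 0.0000]
Max displacement = 3.0000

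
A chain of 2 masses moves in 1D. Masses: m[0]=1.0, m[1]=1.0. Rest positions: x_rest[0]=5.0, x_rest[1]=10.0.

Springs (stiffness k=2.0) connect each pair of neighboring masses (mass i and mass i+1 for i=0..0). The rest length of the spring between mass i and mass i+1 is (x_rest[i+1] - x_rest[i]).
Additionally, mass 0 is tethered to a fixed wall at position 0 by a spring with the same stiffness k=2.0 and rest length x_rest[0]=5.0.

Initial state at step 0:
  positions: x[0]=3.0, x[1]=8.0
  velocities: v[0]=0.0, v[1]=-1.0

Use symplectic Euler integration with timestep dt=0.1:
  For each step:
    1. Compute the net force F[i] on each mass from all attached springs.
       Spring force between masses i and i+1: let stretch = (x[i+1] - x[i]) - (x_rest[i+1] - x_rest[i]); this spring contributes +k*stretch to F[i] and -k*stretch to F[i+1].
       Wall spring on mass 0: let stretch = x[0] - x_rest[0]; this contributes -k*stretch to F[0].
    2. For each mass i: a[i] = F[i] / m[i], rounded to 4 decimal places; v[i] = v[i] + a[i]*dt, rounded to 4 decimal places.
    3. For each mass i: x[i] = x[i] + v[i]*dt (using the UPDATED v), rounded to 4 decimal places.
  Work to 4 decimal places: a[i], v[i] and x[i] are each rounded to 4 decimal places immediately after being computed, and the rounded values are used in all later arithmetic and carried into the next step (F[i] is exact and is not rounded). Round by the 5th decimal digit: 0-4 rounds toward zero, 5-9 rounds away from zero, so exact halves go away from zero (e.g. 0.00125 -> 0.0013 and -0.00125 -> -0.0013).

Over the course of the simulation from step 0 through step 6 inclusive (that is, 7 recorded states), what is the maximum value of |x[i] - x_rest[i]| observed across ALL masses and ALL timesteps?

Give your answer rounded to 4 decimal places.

Answer: 2.4823

Derivation:
Step 0: x=[3.0000 8.0000] v=[0.0000 -1.0000]
Step 1: x=[3.0400 7.9000] v=[0.4000 -1.0000]
Step 2: x=[3.1164 7.8028] v=[0.7640 -0.9720]
Step 3: x=[3.2242 7.7119] v=[1.0780 -0.9093]
Step 4: x=[3.3573 7.6312] v=[1.3307 -0.8068]
Step 5: x=[3.5087 7.5650] v=[1.5140 -0.6616]
Step 6: x=[3.6711 7.5177] v=[1.6235 -0.4729]
Max displacement = 2.4823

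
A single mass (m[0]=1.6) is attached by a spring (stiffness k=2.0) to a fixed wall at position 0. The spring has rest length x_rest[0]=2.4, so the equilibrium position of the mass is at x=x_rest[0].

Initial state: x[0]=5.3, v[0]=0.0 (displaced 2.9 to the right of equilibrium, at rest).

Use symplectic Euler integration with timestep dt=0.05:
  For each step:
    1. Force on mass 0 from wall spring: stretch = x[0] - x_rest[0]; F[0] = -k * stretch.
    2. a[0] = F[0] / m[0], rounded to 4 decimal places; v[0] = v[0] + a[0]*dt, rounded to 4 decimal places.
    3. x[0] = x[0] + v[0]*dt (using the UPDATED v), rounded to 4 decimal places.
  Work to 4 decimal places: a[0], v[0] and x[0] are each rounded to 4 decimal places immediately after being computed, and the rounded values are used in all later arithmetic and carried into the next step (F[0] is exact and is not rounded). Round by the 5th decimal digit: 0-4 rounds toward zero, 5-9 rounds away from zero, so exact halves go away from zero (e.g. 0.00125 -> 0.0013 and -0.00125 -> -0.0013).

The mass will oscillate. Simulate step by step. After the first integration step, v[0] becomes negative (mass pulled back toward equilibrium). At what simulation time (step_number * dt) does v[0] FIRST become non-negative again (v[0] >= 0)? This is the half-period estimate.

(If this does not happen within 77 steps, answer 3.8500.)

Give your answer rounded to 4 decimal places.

Answer: 2.8500

Derivation:
Step 0: x=[5.3000] v=[0.0000]
Step 1: x=[5.2909] v=[-0.1813]
Step 2: x=[5.2728] v=[-0.3620]
Step 3: x=[5.2457] v=[-0.5416]
Step 4: x=[5.2097] v=[-0.7195]
Step 5: x=[5.1649] v=[-0.8951]
Step 6: x=[5.1115] v=[-1.0679]
Step 7: x=[5.0496] v=[-1.2374]
Step 8: x=[4.9795] v=[-1.4030]
Step 9: x=[4.9013] v=[-1.5642]
Step 10: x=[4.8153] v=[-1.7205]
Step 11: x=[4.7217] v=[-1.8715]
Step 12: x=[4.6209] v=[-2.0166]
Step 13: x=[4.5131] v=[-2.1554]
Step 14: x=[4.3987] v=[-2.2875]
Step 15: x=[4.2781] v=[-2.4124]
Step 16: x=[4.1516] v=[-2.5298]
Step 17: x=[4.0196] v=[-2.6393]
Step 18: x=[3.8826] v=[-2.7405]
Step 19: x=[3.7409] v=[-2.8332]
Step 20: x=[3.5951] v=[-2.9170]
Step 21: x=[3.4455] v=[-2.9917]
Step 22: x=[3.2927] v=[-3.0570]
Step 23: x=[3.1371] v=[-3.1128]
Step 24: x=[2.9792] v=[-3.1589]
Step 25: x=[2.8194] v=[-3.1951]
Step 26: x=[2.6583] v=[-3.2213]
Step 27: x=[2.4964] v=[-3.2374]
Step 28: x=[2.3342] v=[-3.2434]
Step 29: x=[2.1722] v=[-3.2393]
Step 30: x=[2.0109] v=[-3.2251]
Step 31: x=[1.8509] v=[-3.2008]
Step 32: x=[1.6926] v=[-3.1665]
Step 33: x=[1.5365] v=[-3.1223]
Step 34: x=[1.3831] v=[-3.0683]
Step 35: x=[1.2329] v=[-3.0047]
Step 36: x=[1.0863] v=[-2.9318]
Step 37: x=[0.9438] v=[-2.8497]
Step 38: x=[0.8059] v=[-2.7587]
Step 39: x=[0.6729] v=[-2.6591]
Step 40: x=[0.5453] v=[-2.5512]
Step 41: x=[0.4235] v=[-2.4353]
Step 42: x=[0.3079] v=[-2.3118]
Step 43: x=[0.1989] v=[-2.1810]
Step 44: x=[0.0967] v=[-2.0434]
Step 45: x=[0.0017] v=[-1.8994]
Step 46: x=[-0.0858] v=[-1.7495]
Step 47: x=[-0.1655] v=[-1.5941]
Step 48: x=[-0.2372] v=[-1.4338]
Step 49: x=[-0.3007] v=[-1.2690]
Step 50: x=[-0.3557] v=[-1.1002]
Step 51: x=[-0.4021] v=[-0.9280]
Step 52: x=[-0.4397] v=[-0.7529]
Step 53: x=[-0.4685] v=[-0.5754]
Step 54: x=[-0.4883] v=[-0.3961]
Step 55: x=[-0.4991] v=[-0.2156]
Step 56: x=[-0.5008] v=[-0.0344]
Step 57: x=[-0.4935] v=[0.1469]
First v>=0 after going negative at step 57, time=2.8500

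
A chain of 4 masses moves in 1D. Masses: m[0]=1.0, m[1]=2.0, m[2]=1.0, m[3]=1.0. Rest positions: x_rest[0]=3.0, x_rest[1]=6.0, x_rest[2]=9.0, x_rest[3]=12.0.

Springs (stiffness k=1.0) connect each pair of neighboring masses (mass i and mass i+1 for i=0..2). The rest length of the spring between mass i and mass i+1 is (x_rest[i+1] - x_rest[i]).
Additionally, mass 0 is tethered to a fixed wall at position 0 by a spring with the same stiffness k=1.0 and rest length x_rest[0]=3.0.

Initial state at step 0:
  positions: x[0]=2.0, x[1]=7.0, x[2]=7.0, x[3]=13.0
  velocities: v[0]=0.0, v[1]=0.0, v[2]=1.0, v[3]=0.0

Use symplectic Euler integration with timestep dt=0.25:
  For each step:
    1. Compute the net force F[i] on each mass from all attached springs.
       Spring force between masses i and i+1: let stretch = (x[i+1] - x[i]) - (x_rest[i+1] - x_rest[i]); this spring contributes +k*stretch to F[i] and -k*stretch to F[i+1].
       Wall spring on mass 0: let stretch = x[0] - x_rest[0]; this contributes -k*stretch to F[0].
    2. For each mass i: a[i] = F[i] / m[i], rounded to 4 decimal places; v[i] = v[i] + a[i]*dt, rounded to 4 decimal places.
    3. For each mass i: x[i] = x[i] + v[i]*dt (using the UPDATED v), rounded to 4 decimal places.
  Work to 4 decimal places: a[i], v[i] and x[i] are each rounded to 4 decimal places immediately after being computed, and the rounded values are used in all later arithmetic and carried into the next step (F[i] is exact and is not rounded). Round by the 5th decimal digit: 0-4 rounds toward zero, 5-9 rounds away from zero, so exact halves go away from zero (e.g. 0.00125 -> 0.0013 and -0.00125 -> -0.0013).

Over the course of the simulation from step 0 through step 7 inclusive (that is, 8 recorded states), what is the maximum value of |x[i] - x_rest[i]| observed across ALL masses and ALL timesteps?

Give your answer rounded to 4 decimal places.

Step 0: x=[2.0000 7.0000 7.0000 13.0000] v=[0.0000 0.0000 1.0000 0.0000]
Step 1: x=[2.1875 6.8438 7.6250 12.8125] v=[0.7500 -0.6250 2.5000 -0.7500]
Step 2: x=[2.5293 6.5665 8.5254 12.4883] v=[1.3672 -1.1094 3.6016 -1.2969]
Step 3: x=[2.9654 6.2242 9.5511 12.1039] v=[1.7442 -1.3692 4.1026 -1.5376]
Step 4: x=[3.4198 5.8840 10.5284 11.7475] v=[1.8176 -1.3607 3.9091 -1.4258]
Step 5: x=[3.8145 5.6120 11.2916 11.5024] v=[1.5787 -1.0882 3.0528 -0.9806]
Step 6: x=[4.0831 5.4613 11.7130 11.4316] v=[1.0745 -0.6029 1.6856 -0.2833]
Step 7: x=[4.1827 5.4629 11.7261 11.5659] v=[0.3983 0.0063 0.0523 0.5371]
Max displacement = 2.7261

Answer: 2.7261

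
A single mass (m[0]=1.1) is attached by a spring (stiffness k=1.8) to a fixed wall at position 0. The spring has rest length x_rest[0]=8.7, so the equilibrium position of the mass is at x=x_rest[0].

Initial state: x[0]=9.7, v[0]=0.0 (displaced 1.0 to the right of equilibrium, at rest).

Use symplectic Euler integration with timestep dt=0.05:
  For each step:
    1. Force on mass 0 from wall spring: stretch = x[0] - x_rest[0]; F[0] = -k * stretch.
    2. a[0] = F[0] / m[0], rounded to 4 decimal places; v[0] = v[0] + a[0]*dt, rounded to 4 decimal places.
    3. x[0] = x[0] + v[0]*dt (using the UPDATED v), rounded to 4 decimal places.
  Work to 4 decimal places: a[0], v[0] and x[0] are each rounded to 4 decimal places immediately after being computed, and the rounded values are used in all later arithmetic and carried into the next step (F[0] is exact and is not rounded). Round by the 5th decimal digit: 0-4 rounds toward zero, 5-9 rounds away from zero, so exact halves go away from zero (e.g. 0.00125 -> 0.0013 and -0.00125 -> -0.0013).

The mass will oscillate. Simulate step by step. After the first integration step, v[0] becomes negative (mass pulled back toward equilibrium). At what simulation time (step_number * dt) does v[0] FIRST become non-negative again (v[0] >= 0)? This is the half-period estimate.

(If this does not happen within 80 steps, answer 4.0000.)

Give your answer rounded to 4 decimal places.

Answer: 2.5000

Derivation:
Step 0: x=[9.7000] v=[0.0000]
Step 1: x=[9.6959] v=[-0.0818]
Step 2: x=[9.6877] v=[-0.1633]
Step 3: x=[9.6755] v=[-0.2441]
Step 4: x=[9.6593] v=[-0.3239]
Step 5: x=[9.6392] v=[-0.4024]
Step 6: x=[9.6152] v=[-0.4792]
Step 7: x=[9.5875] v=[-0.5541]
Step 8: x=[9.5562] v=[-0.6267]
Step 9: x=[9.5214] v=[-0.6968]
Step 10: x=[9.4832] v=[-0.7640]
Step 11: x=[9.4418] v=[-0.8281]
Step 12: x=[9.3974] v=[-0.8888]
Step 13: x=[9.3501] v=[-0.9459]
Step 14: x=[9.3001] v=[-0.9991]
Step 15: x=[9.2477] v=[-1.0482]
Step 16: x=[9.1931] v=[-1.0930]
Step 17: x=[9.1364] v=[-1.1333]
Step 18: x=[9.0780] v=[-1.1690]
Step 19: x=[9.0180] v=[-1.1999]
Step 20: x=[8.9567] v=[-1.2259]
Step 21: x=[8.8944] v=[-1.2469]
Step 22: x=[8.8313] v=[-1.2628]
Step 23: x=[8.7676] v=[-1.2735]
Step 24: x=[8.7037] v=[-1.2790]
Step 25: x=[8.6397] v=[-1.2793]
Step 26: x=[8.5760] v=[-1.2744]
Step 27: x=[8.5128] v=[-1.2643]
Step 28: x=[8.4504] v=[-1.2490]
Step 29: x=[8.3890] v=[-1.2286]
Step 30: x=[8.3288] v=[-1.2032]
Step 31: x=[8.2702] v=[-1.1728]
Step 32: x=[8.2133] v=[-1.1376]
Step 33: x=[8.1584] v=[-1.0978]
Step 34: x=[8.1057] v=[-1.0535]
Step 35: x=[8.0555] v=[-1.0049]
Step 36: x=[8.0079] v=[-0.9522]
Step 37: x=[7.9631] v=[-0.8956]
Step 38: x=[7.9213] v=[-0.8353]
Step 39: x=[7.8827] v=[-0.7716]
Step 40: x=[7.8475] v=[-0.7047]
Step 41: x=[7.8158] v=[-0.6350]
Step 42: x=[7.7877] v=[-0.5627]
Step 43: x=[7.7633] v=[-0.4881]
Step 44: x=[7.7427] v=[-0.4115]
Step 45: x=[7.7260] v=[-0.3332]
Step 46: x=[7.7133] v=[-0.2535]
Step 47: x=[7.7047] v=[-0.1728]
Step 48: x=[7.7001] v=[-0.0914]
Step 49: x=[7.6996] v=[-0.0096]
Step 50: x=[7.7032] v=[0.0723]
First v>=0 after going negative at step 50, time=2.5000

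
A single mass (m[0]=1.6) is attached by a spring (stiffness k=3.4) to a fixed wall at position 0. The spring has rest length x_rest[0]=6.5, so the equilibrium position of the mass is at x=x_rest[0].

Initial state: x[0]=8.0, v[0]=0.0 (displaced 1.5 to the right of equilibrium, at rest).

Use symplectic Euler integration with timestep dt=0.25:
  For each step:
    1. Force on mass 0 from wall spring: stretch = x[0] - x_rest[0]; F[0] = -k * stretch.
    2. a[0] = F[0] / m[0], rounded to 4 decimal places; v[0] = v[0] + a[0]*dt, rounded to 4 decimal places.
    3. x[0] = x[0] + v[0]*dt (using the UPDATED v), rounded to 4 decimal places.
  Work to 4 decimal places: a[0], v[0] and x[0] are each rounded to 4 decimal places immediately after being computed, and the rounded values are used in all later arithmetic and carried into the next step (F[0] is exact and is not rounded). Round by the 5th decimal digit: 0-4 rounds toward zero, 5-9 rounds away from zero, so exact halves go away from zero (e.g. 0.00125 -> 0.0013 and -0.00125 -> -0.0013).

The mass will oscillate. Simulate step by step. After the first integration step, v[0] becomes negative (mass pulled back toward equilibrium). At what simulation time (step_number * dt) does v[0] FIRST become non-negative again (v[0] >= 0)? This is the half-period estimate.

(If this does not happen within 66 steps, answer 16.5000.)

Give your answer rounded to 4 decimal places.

Step 0: x=[8.0000] v=[0.0000]
Step 1: x=[7.8008] v=[-0.7969]
Step 2: x=[7.4288] v=[-1.4880]
Step 3: x=[6.9335] v=[-1.9814]
Step 4: x=[6.3806] v=[-2.2117]
Step 5: x=[5.8435] v=[-2.1483]
Step 6: x=[5.3936] v=[-1.7995]
Step 7: x=[5.0907] v=[-1.2117]
Step 8: x=[4.9750] v=[-0.4630]
Step 9: x=[5.0618] v=[0.3472]
First v>=0 after going negative at step 9, time=2.2500

Answer: 2.2500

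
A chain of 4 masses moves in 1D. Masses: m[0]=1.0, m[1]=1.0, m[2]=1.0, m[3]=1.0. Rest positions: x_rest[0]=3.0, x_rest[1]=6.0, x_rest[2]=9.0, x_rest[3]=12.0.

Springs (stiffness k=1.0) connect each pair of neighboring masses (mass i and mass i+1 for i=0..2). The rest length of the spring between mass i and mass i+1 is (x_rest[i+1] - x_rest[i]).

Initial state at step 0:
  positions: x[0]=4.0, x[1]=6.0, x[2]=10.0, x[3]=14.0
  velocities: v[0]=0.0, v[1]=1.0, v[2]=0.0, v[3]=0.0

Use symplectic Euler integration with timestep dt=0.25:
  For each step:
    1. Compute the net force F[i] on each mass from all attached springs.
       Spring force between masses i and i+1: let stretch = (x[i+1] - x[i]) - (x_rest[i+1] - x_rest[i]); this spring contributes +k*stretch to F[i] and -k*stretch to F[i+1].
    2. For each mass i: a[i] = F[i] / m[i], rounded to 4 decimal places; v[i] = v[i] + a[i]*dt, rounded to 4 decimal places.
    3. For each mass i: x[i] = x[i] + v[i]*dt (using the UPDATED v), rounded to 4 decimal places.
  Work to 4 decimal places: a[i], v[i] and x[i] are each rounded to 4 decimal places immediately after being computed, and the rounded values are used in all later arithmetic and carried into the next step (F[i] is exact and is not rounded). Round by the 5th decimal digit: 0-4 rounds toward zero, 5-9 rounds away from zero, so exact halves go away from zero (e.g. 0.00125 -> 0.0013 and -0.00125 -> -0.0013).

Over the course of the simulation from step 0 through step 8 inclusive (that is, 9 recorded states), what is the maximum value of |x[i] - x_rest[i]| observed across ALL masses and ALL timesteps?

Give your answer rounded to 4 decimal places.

Answer: 2.2708

Derivation:
Step 0: x=[4.0000 6.0000 10.0000 14.0000] v=[0.0000 1.0000 0.0000 0.0000]
Step 1: x=[3.9375 6.3750 10.0000 13.9375] v=[-0.2500 1.5000 0.0000 -0.2500]
Step 2: x=[3.8399 6.8242 10.0195 13.8164] v=[-0.3906 1.7969 0.0781 -0.4844]
Step 3: x=[3.7413 7.2866 10.0766 13.6455] v=[-0.3945 1.8497 0.2285 -0.6836]
Step 4: x=[3.6768 7.7018 10.1824 13.4391] v=[-0.2582 1.6609 0.4232 -0.8258]
Step 5: x=[3.6763 8.0205 10.3367 13.2166] v=[-0.0020 1.2748 0.6172 -0.8900]
Step 6: x=[3.7598 8.2125 10.5262 13.0016] v=[0.3341 0.7678 0.7581 -0.8600]
Step 7: x=[3.9341 8.2708 10.7258 12.8194] v=[0.6973 0.2331 0.7985 -0.7289]
Step 8: x=[4.1920 8.2115 10.9029 12.6938] v=[1.0315 -0.2373 0.7082 -0.5023]
Max displacement = 2.2708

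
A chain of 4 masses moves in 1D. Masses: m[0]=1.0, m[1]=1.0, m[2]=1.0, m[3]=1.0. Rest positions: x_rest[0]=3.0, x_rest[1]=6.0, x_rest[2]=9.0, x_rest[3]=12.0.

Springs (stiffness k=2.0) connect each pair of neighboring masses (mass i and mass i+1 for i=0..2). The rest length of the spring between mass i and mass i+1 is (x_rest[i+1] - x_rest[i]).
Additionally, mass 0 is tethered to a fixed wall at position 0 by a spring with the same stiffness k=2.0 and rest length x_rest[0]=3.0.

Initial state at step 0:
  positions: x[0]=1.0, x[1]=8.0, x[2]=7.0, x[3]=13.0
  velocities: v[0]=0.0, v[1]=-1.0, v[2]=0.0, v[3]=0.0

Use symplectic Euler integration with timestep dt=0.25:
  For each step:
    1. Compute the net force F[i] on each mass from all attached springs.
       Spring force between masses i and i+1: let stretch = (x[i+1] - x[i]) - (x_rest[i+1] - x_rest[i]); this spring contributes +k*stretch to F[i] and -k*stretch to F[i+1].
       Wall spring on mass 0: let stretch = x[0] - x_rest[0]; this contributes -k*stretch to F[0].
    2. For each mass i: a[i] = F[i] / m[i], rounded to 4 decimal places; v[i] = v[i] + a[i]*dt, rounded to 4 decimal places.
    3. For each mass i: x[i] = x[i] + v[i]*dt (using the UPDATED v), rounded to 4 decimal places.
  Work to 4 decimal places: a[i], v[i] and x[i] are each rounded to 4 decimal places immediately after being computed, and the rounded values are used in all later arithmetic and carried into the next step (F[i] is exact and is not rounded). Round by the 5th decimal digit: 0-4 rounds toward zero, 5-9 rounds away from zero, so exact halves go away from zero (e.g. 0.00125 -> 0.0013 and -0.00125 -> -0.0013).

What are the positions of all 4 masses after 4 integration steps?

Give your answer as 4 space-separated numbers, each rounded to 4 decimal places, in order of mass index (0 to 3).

Step 0: x=[1.0000 8.0000 7.0000 13.0000] v=[0.0000 -1.0000 0.0000 0.0000]
Step 1: x=[1.7500 6.7500 7.8750 12.6250] v=[3.0000 -5.0000 3.5000 -1.5000]
Step 2: x=[2.9063 5.0156 9.2031 12.0313] v=[4.6250 -6.9375 5.3125 -2.3750]
Step 3: x=[3.9629 3.5410 10.3613 11.4590] v=[4.2265 -5.8984 4.6329 -2.2891]
Step 4: x=[4.4714 2.9717 10.8042 11.1245] v=[2.0341 -2.2773 1.7716 -1.3380]

Answer: 4.4714 2.9717 10.8042 11.1245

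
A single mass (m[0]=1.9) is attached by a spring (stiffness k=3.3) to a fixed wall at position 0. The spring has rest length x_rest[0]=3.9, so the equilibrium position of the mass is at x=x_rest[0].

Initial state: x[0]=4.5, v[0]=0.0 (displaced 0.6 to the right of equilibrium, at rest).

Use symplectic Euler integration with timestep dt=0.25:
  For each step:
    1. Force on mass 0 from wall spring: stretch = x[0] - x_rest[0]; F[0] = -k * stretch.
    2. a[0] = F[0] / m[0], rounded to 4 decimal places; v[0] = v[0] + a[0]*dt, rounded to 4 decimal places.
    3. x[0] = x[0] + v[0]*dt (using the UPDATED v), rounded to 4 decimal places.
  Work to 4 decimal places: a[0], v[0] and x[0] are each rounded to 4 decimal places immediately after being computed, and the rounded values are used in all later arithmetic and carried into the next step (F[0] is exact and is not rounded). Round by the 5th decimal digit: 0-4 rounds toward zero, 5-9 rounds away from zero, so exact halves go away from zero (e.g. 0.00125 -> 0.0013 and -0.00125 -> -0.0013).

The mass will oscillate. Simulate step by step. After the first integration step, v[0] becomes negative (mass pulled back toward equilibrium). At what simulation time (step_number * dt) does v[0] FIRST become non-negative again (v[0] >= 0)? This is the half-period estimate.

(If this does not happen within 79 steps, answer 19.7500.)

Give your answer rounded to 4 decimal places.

Answer: 2.5000

Derivation:
Step 0: x=[4.5000] v=[0.0000]
Step 1: x=[4.4349] v=[-0.2605]
Step 2: x=[4.3117] v=[-0.4928]
Step 3: x=[4.1438] v=[-0.6716]
Step 4: x=[3.9494] v=[-0.7775]
Step 5: x=[3.7497] v=[-0.7990]
Step 6: x=[3.5663] v=[-0.7338]
Step 7: x=[3.4191] v=[-0.5889]
Step 8: x=[3.3241] v=[-0.3801]
Step 9: x=[3.2916] v=[-0.1301]
Step 10: x=[3.3251] v=[0.1341]
First v>=0 after going negative at step 10, time=2.5000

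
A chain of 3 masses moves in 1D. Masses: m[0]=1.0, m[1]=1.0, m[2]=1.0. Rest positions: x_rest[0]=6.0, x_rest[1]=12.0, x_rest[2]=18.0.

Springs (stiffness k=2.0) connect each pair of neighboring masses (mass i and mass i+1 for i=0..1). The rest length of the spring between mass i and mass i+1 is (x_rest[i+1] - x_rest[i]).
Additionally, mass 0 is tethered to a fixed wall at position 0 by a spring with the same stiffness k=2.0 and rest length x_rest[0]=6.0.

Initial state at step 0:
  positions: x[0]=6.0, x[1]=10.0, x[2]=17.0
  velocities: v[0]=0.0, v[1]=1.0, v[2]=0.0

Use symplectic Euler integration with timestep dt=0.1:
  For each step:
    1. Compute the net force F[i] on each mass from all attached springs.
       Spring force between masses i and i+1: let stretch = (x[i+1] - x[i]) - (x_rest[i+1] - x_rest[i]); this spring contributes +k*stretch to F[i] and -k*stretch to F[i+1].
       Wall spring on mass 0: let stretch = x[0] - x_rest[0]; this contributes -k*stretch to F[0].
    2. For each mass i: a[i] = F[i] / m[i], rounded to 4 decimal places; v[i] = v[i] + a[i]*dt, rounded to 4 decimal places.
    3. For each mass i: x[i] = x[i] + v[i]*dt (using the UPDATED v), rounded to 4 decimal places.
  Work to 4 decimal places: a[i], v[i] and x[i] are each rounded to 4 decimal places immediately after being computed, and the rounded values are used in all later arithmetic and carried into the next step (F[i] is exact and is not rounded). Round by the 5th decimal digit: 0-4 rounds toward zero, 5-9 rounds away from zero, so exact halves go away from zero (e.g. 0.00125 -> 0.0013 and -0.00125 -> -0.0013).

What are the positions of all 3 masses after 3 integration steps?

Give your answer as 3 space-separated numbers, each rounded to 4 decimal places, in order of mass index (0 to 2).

Answer: 5.7817 10.6265 16.8958

Derivation:
Step 0: x=[6.0000 10.0000 17.0000] v=[0.0000 1.0000 0.0000]
Step 1: x=[5.9600 10.1600 16.9800] v=[-0.4000 1.6000 -0.2000]
Step 2: x=[5.8848 10.3724 16.9436] v=[-0.7520 2.1240 -0.3640]
Step 3: x=[5.7817 10.6265 16.8958] v=[-1.0314 2.5407 -0.4782]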